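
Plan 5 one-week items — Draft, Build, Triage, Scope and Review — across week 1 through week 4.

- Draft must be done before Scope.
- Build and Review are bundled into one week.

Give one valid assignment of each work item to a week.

Scope in week 2, Build in week 1, Triage in week 1, Draft in week 1, Review in week 1

Checking: Draft(week 1) before Scope(week 2); Build = Review = week 1.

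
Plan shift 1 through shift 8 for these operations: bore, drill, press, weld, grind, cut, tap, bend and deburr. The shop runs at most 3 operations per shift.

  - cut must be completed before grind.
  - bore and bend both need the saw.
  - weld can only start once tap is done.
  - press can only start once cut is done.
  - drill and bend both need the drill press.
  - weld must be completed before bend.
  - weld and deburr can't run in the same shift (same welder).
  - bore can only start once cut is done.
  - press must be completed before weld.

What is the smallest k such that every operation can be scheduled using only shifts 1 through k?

The precedence chain requires at least 4 distinct shifts.
With at most 3 per shift and 9 operations, at least 3 shifts are needed.
4 works (last occupied shift: shift 4): for example grind -> shift 2; tap -> shift 1; drill -> shift 1; weld -> shift 3; press -> shift 2; cut -> shift 1; bore -> shift 2; bend -> shift 4; deburr -> shift 4.

4 shifts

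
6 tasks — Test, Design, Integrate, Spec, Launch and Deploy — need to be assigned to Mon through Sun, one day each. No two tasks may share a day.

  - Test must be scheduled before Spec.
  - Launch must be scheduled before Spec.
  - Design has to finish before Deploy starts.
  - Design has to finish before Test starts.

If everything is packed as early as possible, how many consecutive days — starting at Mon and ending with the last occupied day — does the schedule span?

6

The precedence chain requires at least 3 distinct days.
With at most 1 per day and 6 tasks, at least 6 days are needed.
6 works (last occupied day: Sat): for example Deploy=Fri, Design=Mon, Integrate=Sat, Test=Tue, Launch=Wed, Spec=Thu.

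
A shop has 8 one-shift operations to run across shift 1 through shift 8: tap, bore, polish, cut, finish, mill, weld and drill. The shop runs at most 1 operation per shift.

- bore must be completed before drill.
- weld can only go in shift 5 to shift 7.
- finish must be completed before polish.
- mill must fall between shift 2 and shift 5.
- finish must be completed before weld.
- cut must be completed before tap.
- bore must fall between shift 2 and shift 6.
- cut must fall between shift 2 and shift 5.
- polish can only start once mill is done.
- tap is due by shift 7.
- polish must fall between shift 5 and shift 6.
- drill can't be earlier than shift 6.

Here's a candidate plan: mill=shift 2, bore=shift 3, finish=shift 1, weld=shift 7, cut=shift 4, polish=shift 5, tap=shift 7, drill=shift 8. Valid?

cut must fall between shift 2 and shift 5 — holds.
cut must be completed before tap — holds.
polish can only start once mill is done — holds.
drill can't be earlier than shift 6 — holds.
bore must be completed before drill — holds.
mill must fall between shift 2 and shift 5 — holds.
The shop runs at most 1 operation per shift — violated.
weld can only go in shift 5 to shift 7 — holds.
tap is due by shift 7 — holds.
bore must fall between shift 2 and shift 6 — holds.
finish must be completed before weld — holds.
polish must fall between shift 5 and shift 6 — holds.
finish must be completed before polish — holds.

No. The shop runs at most 1 operation per shift is not satisfied.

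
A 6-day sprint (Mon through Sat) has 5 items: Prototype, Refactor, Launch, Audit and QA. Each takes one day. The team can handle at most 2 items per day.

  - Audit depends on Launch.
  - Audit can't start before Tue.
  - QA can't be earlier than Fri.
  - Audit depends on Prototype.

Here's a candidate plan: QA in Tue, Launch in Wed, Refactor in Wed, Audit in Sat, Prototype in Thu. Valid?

Invalid. QA can't be earlier than Fri.

The team can handle at most 2 items per day — holds.
Audit depends on Prototype — holds.
QA can't be earlier than Fri — violated.
Audit can't start before Tue — holds.
Audit depends on Launch — holds.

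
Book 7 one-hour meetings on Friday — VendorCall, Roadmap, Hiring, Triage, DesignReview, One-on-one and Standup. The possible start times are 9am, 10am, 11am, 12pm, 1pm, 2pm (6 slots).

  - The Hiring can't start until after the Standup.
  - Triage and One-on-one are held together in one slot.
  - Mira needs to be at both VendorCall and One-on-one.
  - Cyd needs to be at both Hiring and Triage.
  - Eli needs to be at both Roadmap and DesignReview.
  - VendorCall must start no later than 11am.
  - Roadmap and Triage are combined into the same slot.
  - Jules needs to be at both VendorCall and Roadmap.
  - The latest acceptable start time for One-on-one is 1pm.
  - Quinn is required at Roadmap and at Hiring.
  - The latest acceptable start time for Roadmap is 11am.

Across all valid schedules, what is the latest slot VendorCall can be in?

VendorCall's own window allows nothing later than 11am.
VendorCall at 11am is achievable: Standup in 9am, Hiring in 10am, One-on-one in 9am, DesignReview in 10am, Triage in 9am, VendorCall in 11am, Roadmap in 9am.

11am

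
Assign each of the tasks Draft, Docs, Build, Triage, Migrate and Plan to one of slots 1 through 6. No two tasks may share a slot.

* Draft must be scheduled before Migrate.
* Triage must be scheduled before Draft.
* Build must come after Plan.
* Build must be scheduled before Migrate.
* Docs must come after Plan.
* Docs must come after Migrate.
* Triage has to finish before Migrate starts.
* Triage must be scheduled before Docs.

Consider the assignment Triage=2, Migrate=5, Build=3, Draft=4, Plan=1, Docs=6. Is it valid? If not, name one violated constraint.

Draft must be scheduled before Migrate — holds.
Build must be scheduled before Migrate — holds.
Docs must come after Plan — holds.
Triage must be scheduled before Docs — holds.
Triage must be scheduled before Draft — holds.
Triage has to finish before Migrate starts — holds.
Build must come after Plan — holds.
Docs must come after Migrate — holds.
No two tasks may share a slot — holds.

Valid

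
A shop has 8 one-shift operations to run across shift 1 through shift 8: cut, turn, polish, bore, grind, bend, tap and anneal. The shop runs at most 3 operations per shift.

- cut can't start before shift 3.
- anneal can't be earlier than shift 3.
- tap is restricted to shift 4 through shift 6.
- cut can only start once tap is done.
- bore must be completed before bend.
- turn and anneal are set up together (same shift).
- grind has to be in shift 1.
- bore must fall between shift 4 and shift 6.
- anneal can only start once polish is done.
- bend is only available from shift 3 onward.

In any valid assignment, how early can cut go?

Cut is available from shift 3; precedence pushes cut to at least shift 5.
cut at shift 5 is achievable: cut in shift 5, turn in shift 3, grind in shift 1, bore in shift 4, tap in shift 4, bend in shift 5, anneal in shift 3, polish in shift 1.

shift 5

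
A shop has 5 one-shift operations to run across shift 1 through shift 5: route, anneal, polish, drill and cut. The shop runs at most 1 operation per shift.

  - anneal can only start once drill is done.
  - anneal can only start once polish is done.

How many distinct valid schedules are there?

Splitting on route: it can be shift 1 (8), shift 2 (8), shift 3 (8), shift 4 (8), shift 5 (8). Listing each branch's schedules as (anneal, polish, drill, cut) by shift number:
route=shift 1: (4,2,3,5) (4,3,2,5) (5,2,3,4) (5,2,4,3) (5,3,2,4) (5,3,4,2) (5,4,2,3) (5,4,3,2) — 8.
route=shift 2: (4,1,3,5) (4,3,1,5) (5,1,3,4) (5,1,4,3) (5,3,1,4) (5,3,4,1) (5,4,1,3) (5,4,3,1) — 8.
route=shift 3: (4,1,2,5) (4,2,1,5) (5,1,2,4) (5,1,4,2) (5,2,1,4) (5,2,4,1) (5,4,1,2) (5,4,2,1) — 8.
route=shift 4: (3,1,2,5) (3,2,1,5) (5,1,2,3) (5,1,3,2) (5,2,1,3) (5,2,3,1) (5,3,1,2) (5,3,2,1) — 8.
route=shift 5: (3,1,2,4) (3,2,1,4) (4,1,2,3) (4,1,3,2) (4,2,1,3) (4,2,3,1) (4,3,1,2) (4,3,2,1) — 8.
Summing: 8 + 8 + 8 + 8 + 8 = 40.

40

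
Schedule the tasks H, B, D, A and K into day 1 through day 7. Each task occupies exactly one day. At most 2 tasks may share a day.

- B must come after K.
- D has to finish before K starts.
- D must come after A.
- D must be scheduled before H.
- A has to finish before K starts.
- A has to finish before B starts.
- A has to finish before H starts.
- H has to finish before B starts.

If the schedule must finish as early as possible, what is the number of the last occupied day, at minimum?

day 4

The precedence chain requires at least 4 distinct days.
With at most 2 per day and 5 tasks, at least 3 days are needed.
4 works (last occupied day: day 4): for example D=day 2, K=day 3, A=day 1, B=day 4, H=day 3.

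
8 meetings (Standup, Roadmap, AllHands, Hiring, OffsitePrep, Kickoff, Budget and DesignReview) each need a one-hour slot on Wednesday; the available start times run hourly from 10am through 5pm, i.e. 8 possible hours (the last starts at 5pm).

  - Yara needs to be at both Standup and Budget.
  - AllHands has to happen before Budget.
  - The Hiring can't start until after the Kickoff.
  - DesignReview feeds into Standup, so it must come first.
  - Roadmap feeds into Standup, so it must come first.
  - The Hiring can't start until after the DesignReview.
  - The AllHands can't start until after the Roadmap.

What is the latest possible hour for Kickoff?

4pm

Downstream work caps Kickoff at 4pm.
Kickoff at 4pm is achievable: OffsitePrep=10am, DesignReview=10am, Budget=12pm, Hiring=5pm, Kickoff=4pm, Standup=11am, Roadmap=10am, AllHands=11am.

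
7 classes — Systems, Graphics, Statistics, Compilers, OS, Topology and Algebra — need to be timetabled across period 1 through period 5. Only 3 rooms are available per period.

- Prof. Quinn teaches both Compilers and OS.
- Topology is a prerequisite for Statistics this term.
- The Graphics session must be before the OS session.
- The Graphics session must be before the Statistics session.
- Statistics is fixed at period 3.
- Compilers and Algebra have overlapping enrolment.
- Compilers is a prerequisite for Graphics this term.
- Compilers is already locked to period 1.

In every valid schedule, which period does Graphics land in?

Compilers is fixed at period 1 and must come before Graphics, so Graphics is at least period 2.
Statistics is fixed at period 3 and must come after Graphics, so Graphics is at most period 2.
So Graphics must be period 2.

period 2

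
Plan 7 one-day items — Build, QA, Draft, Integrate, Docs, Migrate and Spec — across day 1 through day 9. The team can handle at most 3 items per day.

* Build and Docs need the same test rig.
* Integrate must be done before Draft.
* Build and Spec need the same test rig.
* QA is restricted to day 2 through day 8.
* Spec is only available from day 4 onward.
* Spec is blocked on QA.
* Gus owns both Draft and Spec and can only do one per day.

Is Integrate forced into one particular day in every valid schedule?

No

Integrate can be day 1 (e.g. Spec -> day 4; Migrate -> day 1; Build -> day 1; Draft -> day 2; Docs -> day 2; Integrate -> day 1; QA -> day 2) or day 2 (e.g. Draft=day 3; Build=day 1; Integrate=day 2; Docs=day 2; QA=day 2; Migrate=day 1; Spec=day 4).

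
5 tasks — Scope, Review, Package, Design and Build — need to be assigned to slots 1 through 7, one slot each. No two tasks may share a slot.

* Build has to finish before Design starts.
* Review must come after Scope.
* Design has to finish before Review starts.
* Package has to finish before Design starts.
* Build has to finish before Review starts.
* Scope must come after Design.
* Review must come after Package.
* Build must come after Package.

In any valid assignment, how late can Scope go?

Precedence pushes Scope to at least 4; downstream work caps Scope at 6.
Scope at 6 is achievable: Review -> 7; Package -> 1; Design -> 3; Scope -> 6; Build -> 2.

6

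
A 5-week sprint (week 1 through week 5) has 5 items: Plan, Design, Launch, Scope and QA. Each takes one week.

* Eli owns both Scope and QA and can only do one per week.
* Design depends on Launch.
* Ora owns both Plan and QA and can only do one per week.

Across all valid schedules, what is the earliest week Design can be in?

week 2

Precedence pushes Design to at least week 2.
Design at week 2 is achievable: Scope=week 1, Launch=week 1, Plan=week 1, QA=week 2, Design=week 2.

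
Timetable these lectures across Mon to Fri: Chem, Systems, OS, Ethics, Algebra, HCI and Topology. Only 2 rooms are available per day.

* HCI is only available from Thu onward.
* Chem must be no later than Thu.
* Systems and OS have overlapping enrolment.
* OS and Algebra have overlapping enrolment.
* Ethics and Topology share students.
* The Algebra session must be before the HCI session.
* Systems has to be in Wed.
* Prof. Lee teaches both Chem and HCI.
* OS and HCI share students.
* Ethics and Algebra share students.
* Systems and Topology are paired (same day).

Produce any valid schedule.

Systems -> Wed; Ethics -> Tue; Topology -> Wed; Chem -> Mon; OS -> Tue; Algebra -> Mon; HCI -> Thu

Checking: Algebra(Mon) before HCI(Thu); Ethics(Tue) != Topology(Wed); Systems(Wed) != OS(Tue); OS(Tue) != HCI(Thu); Ethics(Tue) != Algebra(Mon); Chem(Mon) != HCI(Thu); OS(Tue) != Algebra(Mon); Systems = Topology = Wed; Systems=Wed in [Wed,Wed]; Chem=Mon in [Mon,Thu]; HCI=Thu in [Thu,Fri]; max 2 per day (cap 2).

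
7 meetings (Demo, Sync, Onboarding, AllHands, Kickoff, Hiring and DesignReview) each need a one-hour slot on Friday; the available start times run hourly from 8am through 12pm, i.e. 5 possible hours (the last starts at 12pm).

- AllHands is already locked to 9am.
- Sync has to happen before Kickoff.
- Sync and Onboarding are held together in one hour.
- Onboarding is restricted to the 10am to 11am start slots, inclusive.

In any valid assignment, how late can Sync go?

11am

Sync must be in the same hour as Onboarding, which can't be before 10am, so Sync is at least 10am; downstream work caps Sync at 11am.
Sync at 11am is achievable: Sync -> 11am; AllHands -> 9am; Hiring -> 8am; DesignReview -> 8am; Demo -> 8am; Kickoff -> 12pm; Onboarding -> 11am.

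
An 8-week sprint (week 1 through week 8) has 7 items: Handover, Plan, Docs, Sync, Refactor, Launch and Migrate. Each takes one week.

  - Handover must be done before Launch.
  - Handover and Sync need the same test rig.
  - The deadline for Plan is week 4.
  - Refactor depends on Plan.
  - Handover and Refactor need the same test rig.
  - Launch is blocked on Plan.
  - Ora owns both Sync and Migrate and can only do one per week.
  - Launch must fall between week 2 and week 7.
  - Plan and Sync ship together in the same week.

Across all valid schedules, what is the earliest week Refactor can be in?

week 2

Precedence pushes Refactor to at least week 2.
Refactor at week 2 is achievable: Plan=week 1, Launch=week 4, Docs=week 1, Sync=week 1, Handover=week 3, Refactor=week 2, Migrate=week 2.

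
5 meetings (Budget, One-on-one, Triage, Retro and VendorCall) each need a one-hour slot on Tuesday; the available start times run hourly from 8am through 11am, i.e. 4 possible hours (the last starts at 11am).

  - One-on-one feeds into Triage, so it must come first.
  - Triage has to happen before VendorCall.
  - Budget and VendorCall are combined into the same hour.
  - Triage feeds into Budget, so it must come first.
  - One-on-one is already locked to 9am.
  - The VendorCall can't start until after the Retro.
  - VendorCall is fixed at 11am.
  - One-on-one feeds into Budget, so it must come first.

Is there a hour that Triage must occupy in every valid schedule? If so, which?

One-on-one is fixed at 9am and must come before Triage, so Triage is at least 10am.
VendorCall is fixed at 11am and must come after Triage, so Triage is at most 10am.
So Triage must be 10am.

10am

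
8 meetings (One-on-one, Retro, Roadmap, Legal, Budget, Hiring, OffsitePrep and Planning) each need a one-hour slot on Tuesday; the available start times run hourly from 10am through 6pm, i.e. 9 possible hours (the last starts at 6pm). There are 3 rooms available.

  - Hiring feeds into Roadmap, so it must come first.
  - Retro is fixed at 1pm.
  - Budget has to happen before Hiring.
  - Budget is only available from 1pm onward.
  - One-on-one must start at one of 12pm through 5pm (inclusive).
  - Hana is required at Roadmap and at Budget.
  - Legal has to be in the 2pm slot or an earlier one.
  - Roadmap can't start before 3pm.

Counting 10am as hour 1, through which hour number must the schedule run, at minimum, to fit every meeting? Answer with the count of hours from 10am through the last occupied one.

6

The precedence chain requires at least 3 distinct hours.
With at most 3 per hour and 8 meetings, at least 3 hours are needed.
Roadmap can't be placed before 3pm — that is hour 6 counting from 10am — so the schedule must run through at least 6 hours.
6 works (last occupied hour: 3pm): for example OffsitePrep in 10am; Retro in 1pm; Budget in 1pm; Roadmap in 3pm; Planning in 10am; Hiring in 2pm; One-on-one in 12pm; Legal in 10am.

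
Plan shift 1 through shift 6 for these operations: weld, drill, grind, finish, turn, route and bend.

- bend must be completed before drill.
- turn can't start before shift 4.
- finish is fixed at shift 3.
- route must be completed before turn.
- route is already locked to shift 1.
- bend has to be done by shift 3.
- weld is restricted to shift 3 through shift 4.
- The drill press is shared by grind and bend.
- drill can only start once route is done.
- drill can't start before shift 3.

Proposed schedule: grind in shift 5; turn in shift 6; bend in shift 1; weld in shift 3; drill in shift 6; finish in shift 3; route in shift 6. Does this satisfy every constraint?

No — it violates: route is already locked to shift 1

drill can't start before shift 3 — holds.
route is already locked to shift 1 — violated.
The drill press is shared by grind and bend — holds.
route must be completed before turn — violated.
weld is restricted to shift 3 through shift 4 — holds.
bend must be completed before drill — holds.
finish is fixed at shift 3 — holds.
turn can't start before shift 4 — holds.
drill can only start once route is done — violated.
bend has to be done by shift 3 — holds.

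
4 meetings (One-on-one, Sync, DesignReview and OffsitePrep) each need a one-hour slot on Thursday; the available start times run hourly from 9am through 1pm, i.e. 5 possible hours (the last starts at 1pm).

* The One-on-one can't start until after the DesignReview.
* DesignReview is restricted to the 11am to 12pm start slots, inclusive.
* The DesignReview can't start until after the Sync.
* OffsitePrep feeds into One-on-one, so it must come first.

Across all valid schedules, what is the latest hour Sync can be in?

11am

Downstream work caps Sync at 11am.
Sync at 11am is achievable: DesignReview=12pm; One-on-one=1pm; Sync=11am; OffsitePrep=9am.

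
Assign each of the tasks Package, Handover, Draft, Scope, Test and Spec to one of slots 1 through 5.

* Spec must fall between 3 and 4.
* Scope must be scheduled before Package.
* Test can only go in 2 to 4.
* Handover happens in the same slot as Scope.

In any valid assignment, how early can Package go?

2

Precedence pushes Package to at least 2.
Package at 2 is achievable: Scope=1, Handover=1, Package=2, Draft=1, Test=2, Spec=3.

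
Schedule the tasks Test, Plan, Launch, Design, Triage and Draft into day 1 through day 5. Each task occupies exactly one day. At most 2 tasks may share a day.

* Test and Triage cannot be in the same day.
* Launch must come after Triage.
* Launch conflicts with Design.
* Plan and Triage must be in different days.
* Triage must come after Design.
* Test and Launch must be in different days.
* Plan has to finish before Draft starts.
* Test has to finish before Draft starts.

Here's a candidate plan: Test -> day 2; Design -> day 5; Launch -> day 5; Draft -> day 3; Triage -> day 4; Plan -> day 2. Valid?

Plan and Triage must be in different days — holds.
Test and Launch must be in different days — holds.
Launch must come after Triage — holds.
Plan has to finish before Draft starts — holds.
Test has to finish before Draft starts — holds.
At most 2 tasks may share a day — holds.
Launch conflicts with Design — violated.
Triage must come after Design — violated.
Test and Triage cannot be in the same day — holds.

Invalid. Launch conflicts with Design.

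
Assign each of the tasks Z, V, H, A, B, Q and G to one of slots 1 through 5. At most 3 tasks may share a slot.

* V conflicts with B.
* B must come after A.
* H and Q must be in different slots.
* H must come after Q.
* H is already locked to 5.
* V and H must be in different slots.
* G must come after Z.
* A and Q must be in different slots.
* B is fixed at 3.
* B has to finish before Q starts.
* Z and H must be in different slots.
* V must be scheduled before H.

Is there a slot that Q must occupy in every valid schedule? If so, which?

B is fixed at 3 and must come before Q, so Q is at least 4.
H is fixed at 5 and must come after Q, so Q is at most 4.
So Q must be 4.

4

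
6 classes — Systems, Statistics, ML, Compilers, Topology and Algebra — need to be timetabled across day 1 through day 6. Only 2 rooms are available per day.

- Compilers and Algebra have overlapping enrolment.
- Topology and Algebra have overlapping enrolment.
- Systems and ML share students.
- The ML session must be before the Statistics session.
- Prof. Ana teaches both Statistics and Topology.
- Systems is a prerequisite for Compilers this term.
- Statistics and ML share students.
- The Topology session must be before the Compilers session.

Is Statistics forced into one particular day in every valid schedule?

Statistics can be day 2 (e.g. Topology -> day 1; Compilers -> day 3; Statistics -> day 2; Algebra -> day 4; Systems -> day 2; ML -> day 1) or day 3 (e.g. Topology=day 1, ML=day 2, Statistics=day 3, Algebra=day 3, Compilers=day 2, Systems=day 1).

No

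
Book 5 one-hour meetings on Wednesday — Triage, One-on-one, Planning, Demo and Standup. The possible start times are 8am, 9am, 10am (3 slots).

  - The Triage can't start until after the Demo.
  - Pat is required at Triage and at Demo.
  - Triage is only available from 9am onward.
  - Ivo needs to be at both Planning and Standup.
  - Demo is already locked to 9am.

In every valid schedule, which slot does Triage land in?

10am

Triage's window is 9am–10am.
Demo is fixed at 9am, and Triage can't share a slot with Demo.
So Triage must be 10am.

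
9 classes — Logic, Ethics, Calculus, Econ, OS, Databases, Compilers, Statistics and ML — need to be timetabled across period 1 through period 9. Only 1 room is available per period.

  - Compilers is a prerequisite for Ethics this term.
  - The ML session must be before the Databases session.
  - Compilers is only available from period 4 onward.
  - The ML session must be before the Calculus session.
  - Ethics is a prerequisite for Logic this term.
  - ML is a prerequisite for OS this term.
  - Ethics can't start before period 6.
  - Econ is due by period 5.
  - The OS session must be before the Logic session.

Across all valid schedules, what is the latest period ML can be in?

Downstream work caps ML at period 7.
ML at period 3 is achievable: Calculus=period 8; Statistics=period 2; Econ=period 1; Ethics=period 6; Databases=period 9; OS=period 5; Compilers=period 4; Logic=period 7; ML=period 3.
Nothing later works — the capacity limit rule out every period after period 3.

period 3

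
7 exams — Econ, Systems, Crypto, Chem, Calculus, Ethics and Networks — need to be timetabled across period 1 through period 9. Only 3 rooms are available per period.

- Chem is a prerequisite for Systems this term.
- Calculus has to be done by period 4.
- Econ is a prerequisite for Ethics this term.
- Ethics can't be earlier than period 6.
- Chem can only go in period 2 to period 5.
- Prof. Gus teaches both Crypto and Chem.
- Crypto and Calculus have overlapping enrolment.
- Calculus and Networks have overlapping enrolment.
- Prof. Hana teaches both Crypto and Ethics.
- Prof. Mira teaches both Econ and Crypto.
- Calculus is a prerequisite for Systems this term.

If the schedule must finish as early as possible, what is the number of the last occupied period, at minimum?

period 6

The precedence chain requires at least 2 distinct periods.
With at most 3 per period and 7 exams, at least 3 periods are needed.
Ethics can't be placed before period 6, so the schedule must run through at least period 6.
6 works (last occupied period: period 6): for example Systems in period 3; Chem in period 2; Calculus in period 1; Networks in period 2; Ethics in period 6; Econ in period 1; Crypto in period 3.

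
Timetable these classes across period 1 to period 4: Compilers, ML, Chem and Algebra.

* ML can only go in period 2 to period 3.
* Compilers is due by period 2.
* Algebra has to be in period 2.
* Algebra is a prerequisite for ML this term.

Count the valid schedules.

8

Splitting on Compilers: it can be period 1 (4), period 2 (4). Listing each branch's schedules as (ML, Chem, Algebra) by period number:
Compilers=period 1: (3,1,2) (3,2,2) (3,3,2) (3,4,2) — 4.
Compilers=period 2: (3,1,2) (3,2,2) (3,3,2) (3,4,2) — 4.
Summing: 4 + 4 = 8.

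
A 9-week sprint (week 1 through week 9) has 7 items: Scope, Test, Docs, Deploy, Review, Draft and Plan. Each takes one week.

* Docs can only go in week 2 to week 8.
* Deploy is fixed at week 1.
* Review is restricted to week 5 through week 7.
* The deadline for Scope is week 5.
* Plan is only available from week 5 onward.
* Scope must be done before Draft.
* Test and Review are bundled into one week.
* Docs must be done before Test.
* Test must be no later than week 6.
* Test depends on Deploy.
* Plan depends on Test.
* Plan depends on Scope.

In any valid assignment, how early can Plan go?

week 6

Plan is available from week 5; precedence pushes Plan to at least week 6.
Plan at week 6 is achievable: Test=week 5, Plan=week 6, Draft=week 2, Docs=week 2, Scope=week 1, Deploy=week 1, Review=week 5.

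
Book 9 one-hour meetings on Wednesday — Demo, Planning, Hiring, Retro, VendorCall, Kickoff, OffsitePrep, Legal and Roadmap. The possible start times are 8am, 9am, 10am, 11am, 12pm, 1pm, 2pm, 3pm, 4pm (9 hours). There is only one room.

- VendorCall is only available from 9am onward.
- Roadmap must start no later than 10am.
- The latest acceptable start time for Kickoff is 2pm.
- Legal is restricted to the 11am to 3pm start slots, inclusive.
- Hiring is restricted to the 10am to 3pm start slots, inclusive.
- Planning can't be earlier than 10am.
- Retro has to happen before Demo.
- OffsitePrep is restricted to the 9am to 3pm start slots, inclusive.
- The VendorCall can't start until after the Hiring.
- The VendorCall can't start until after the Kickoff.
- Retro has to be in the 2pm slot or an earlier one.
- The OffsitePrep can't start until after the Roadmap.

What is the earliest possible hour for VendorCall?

11am

VendorCall is available from 9am; precedence pushes VendorCall to at least 11am.
VendorCall at 11am is achievable: Roadmap=8am, Kickoff=9am, Hiring=10am, Legal=12pm, Planning=3pm, Retro=1pm, VendorCall=11am, OffsitePrep=2pm, Demo=4pm.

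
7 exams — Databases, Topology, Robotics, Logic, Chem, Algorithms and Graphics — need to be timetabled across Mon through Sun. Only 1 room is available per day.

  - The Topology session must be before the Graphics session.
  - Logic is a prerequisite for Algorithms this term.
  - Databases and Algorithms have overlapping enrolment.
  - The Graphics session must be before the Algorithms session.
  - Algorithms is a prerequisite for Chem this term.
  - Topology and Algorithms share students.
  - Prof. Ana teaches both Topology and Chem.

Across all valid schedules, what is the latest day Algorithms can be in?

Sat

Precedence pushes Algorithms to at least Wed; downstream work caps Algorithms at Sat.
Algorithms at Sat is achievable: Databases in Thu, Graphics in Tue, Chem in Sun, Topology in Mon, Logic in Wed, Algorithms in Sat, Robotics in Fri.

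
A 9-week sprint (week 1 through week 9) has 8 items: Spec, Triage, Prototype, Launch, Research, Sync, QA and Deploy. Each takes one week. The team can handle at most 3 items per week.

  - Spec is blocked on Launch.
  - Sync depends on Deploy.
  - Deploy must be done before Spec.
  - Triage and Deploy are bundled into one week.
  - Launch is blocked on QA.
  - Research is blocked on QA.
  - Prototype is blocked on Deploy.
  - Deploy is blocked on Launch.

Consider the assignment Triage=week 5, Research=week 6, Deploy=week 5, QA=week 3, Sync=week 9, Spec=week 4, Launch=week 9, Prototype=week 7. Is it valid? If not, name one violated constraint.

Invalid. Spec is blocked on Launch.

Deploy is blocked on Launch — violated.
Deploy must be done before Spec — violated.
Triage and Deploy are bundled into one week — holds.
Spec is blocked on Launch — violated.
Research is blocked on QA — holds.
Sync depends on Deploy — holds.
Prototype is blocked on Deploy — holds.
The team can handle at most 3 items per week — holds.
Launch is blocked on QA — holds.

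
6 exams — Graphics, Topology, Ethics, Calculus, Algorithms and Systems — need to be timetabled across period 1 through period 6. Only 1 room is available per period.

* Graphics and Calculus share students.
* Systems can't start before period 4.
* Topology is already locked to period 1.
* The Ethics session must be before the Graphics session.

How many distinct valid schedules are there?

36

Splitting on Graphics: it can be period 3 (6), period 4 (8), period 5 (10), period 6 (12). Listing each branch's schedules as (Topology, Ethics, Calculus, Algorithms, Systems) by period number:
Graphics=period 3: (1,2,4,5,6) (1,2,4,6,5) (1,2,5,4,6) (1,2,5,6,4) (1,2,6,4,5) (1,2,6,5,4) — 6.
Graphics=period 4: (1,2,3,5,6) (1,2,3,6,5) (1,2,5,3,6) (1,2,6,3,5) (1,3,2,5,6) (1,3,2,6,5) (1,3,5,2,6) (1,3,6,2,5) — 8.
Graphics=period 5: (1,2,3,4,6) (1,2,3,6,4) (1,2,4,3,6) (1,2,6,3,4) (1,3,2,4,6) (1,3,2,6,4) (1,3,4,2,6) (1,3,6,2,4) (1,4,2,3,6) (1,4,3,2,6) — 10.
Graphics=period 6: (1,2,3,4,5) (1,2,3,5,4) (1,2,4,3,5) (1,2,5,3,4) (1,3,2,4,5) (1,3,2,5,4) (1,3,4,2,5) (1,3,5,2,4) (1,4,2,3,5) (1,4,3,2,5) (1,5,2,3,4) (1,5,3,2,4) — 12.
Summing: 6 + 8 + 10 + 12 = 36.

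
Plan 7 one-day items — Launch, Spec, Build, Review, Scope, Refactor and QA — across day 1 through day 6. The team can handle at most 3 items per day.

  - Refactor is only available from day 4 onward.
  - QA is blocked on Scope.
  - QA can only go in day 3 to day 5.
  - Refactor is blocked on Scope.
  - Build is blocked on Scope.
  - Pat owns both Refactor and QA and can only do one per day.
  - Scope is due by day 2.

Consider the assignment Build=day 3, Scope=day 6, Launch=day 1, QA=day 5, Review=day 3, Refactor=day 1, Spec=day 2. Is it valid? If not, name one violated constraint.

QA is blocked on Scope — violated.
Scope is due by day 2 — violated.
Refactor is blocked on Scope — violated.
Build is blocked on Scope — violated.
QA can only go in day 3 to day 5 — holds.
The team can handle at most 3 items per day — holds.
Pat owns both Refactor and QA and can only do one per day — holds.
Refactor is only available from day 4 onward — violated.

Invalid. Refactor is blocked on Scope.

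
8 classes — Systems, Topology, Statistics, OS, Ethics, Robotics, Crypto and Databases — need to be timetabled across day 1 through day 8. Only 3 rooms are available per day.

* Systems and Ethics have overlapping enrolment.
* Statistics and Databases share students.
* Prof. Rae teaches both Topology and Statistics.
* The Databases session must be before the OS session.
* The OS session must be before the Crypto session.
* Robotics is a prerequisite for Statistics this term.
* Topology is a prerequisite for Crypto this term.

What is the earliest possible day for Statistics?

Precedence pushes Statistics to at least day 2.
Statistics at day 2 is achievable: Crypto=day 3; Databases=day 1; Robotics=day 1; Systems=day 2; Statistics=day 2; Ethics=day 3; Topology=day 1; OS=day 2.

day 2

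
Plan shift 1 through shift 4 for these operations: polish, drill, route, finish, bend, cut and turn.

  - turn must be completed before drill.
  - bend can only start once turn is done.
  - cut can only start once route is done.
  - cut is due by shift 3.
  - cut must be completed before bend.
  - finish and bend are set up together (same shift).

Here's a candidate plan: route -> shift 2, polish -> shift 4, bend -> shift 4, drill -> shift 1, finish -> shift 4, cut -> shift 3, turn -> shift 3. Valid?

No — it violates: turn must be completed before drill

cut must be completed before bend — holds.
bend can only start once turn is done — holds.
cut is due by shift 3 — holds.
finish and bend are set up together (same shift) — holds.
turn must be completed before drill — violated.
cut can only start once route is done — holds.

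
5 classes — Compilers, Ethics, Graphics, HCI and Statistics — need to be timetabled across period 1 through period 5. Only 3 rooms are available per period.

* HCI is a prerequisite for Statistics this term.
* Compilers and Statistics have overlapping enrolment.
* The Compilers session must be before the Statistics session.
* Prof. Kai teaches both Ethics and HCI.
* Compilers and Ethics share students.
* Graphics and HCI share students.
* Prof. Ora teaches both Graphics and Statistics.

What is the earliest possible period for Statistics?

period 2

Precedence pushes Statistics to at least period 2.
Statistics at period 2 is achievable: Statistics=period 2, Ethics=period 2, Compilers=period 1, Graphics=period 3, HCI=period 1.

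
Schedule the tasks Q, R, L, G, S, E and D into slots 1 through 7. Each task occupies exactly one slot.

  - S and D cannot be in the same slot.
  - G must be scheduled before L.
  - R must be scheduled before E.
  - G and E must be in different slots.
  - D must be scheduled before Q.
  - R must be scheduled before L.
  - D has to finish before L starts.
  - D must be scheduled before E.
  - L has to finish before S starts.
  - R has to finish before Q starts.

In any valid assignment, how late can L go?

6

Precedence pushes L to at least 2; downstream work caps L at 6.
L at 6 is achievable: G -> 1, S -> 7, D -> 1, E -> 2, Q -> 2, R -> 1, L -> 6.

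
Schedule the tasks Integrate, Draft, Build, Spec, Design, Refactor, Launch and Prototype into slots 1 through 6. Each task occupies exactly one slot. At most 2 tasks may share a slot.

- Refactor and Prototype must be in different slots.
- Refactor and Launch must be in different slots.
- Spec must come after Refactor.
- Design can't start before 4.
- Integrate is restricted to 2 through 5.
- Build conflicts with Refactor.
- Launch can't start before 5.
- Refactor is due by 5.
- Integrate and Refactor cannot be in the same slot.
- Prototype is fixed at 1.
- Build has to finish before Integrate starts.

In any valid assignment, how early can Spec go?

Precedence pushes Spec to at least 2.
Spec at 3 is achievable: Draft -> 2; Refactor -> 2; Spec -> 3; Build -> 1; Launch -> 5; Integrate -> 3; Design -> 4; Prototype -> 1.
Nothing earlier works — the conflict and capacity constraints rule out every slot before 3.

3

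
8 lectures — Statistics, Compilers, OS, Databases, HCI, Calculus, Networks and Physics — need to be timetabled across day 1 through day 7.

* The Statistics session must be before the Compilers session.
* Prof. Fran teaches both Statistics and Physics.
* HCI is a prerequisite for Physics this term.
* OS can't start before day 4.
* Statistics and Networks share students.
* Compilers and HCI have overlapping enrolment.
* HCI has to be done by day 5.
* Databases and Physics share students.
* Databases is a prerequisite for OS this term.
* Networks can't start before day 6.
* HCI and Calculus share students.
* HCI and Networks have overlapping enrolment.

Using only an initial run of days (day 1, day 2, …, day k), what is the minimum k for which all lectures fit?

6 days

The precedence chain requires at least 2 distinct days.
Networks can't be placed before day 6, so the schedule must run through at least day 6.
6 works (last occupied day: day 6): for example Databases in day 1, HCI in day 1, OS in day 4, Networks in day 6, Statistics in day 1, Physics in day 2, Calculus in day 2, Compilers in day 2.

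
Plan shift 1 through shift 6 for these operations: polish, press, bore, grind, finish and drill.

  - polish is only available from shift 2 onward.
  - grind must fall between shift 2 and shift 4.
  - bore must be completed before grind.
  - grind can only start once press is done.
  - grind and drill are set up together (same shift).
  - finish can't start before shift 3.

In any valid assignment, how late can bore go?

Downstream work caps bore at shift 3.
bore at shift 3 is achievable: polish=shift 2; drill=shift 4; bore=shift 3; press=shift 1; finish=shift 3; grind=shift 4.

shift 3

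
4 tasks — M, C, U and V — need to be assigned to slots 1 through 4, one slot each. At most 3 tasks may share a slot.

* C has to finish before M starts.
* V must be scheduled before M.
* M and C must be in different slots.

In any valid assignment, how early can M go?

2

Precedence pushes M to at least 2.
M at 2 is achievable: U -> 1; C -> 1; V -> 1; M -> 2.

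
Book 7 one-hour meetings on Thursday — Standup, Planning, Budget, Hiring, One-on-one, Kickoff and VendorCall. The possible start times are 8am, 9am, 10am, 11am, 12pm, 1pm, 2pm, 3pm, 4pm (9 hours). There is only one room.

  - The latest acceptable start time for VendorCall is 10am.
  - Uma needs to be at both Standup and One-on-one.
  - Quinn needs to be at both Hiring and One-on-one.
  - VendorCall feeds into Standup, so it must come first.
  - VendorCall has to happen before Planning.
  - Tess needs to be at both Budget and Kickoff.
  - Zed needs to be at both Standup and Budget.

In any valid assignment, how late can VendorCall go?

VendorCall's own window allows nothing later than 10am.
VendorCall at 10am is achievable: Kickoff in 2pm, VendorCall in 10am, One-on-one in 1pm, Budget in 8am, Planning in 12pm, Hiring in 9am, Standup in 11am.

10am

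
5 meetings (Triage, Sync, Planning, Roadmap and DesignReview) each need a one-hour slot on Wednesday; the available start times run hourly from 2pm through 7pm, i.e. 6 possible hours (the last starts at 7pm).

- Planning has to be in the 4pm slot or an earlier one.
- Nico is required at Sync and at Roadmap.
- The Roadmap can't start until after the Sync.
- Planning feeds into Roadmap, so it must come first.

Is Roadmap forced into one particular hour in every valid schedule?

Roadmap can be 3pm (e.g. DesignReview=2pm; Roadmap=3pm; Triage=2pm; Sync=2pm; Planning=2pm) or 4pm (e.g. DesignReview=2pm, Planning=2pm, Roadmap=4pm, Sync=2pm, Triage=2pm).

No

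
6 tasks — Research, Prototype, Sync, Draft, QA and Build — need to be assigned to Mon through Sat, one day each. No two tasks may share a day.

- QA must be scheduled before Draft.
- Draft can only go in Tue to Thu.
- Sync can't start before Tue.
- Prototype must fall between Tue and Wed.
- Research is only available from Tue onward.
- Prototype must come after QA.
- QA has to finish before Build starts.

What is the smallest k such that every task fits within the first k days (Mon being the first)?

The precedence chain requires at least 2 distinct days.
With at most 1 per day and 6 tasks, at least 6 days are needed.
6 works (last occupied day: Sat): for example Sync -> Fri; Research -> Thu; Prototype -> Tue; QA -> Mon; Build -> Sat; Draft -> Wed.

6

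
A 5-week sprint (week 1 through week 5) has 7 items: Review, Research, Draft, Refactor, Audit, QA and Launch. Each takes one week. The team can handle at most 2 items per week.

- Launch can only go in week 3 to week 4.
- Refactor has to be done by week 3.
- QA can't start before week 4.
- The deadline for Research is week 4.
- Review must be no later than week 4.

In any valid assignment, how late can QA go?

QA is available from week 4.
QA at week 5 is achievable: Refactor in week 1; Audit in week 3; Review in week 1; Launch in week 3; Draft in week 2; Research in week 2; QA in week 5.

week 5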